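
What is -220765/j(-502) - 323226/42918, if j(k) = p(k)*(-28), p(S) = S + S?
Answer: -3093553597/201085136 ≈ -15.384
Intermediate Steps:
p(S) = 2*S
j(k) = -56*k (j(k) = (2*k)*(-28) = -56*k)
-220765/j(-502) - 323226/42918 = -220765/((-56*(-502))) - 323226/42918 = -220765/28112 - 323226*1/42918 = -220765*1/28112 - 53871/7153 = -220765/28112 - 53871/7153 = -3093553597/201085136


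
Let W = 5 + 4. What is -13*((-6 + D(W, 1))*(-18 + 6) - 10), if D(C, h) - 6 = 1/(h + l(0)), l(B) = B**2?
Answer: 286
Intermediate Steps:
W = 9
D(C, h) = 6 + 1/h (D(C, h) = 6 + 1/(h + 0**2) = 6 + 1/(h + 0) = 6 + 1/h)
-13*((-6 + D(W, 1))*(-18 + 6) - 10) = -13*((-6 + (6 + 1/1))*(-18 + 6) - 10) = -13*((-6 + (6 + 1))*(-12) - 10) = -13*((-6 + 7)*(-12) - 10) = -13*(1*(-12) - 10) = -13*(-12 - 10) = -13*(-22) = 286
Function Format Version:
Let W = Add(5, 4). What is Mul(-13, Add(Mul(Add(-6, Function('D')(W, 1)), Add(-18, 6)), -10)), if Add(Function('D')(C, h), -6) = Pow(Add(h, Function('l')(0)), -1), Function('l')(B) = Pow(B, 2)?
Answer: 286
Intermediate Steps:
W = 9
Function('D')(C, h) = Add(6, Pow(h, -1)) (Function('D')(C, h) = Add(6, Pow(Add(h, Pow(0, 2)), -1)) = Add(6, Pow(Add(h, 0), -1)) = Add(6, Pow(h, -1)))
Mul(-13, Add(Mul(Add(-6, Function('D')(W, 1)), Add(-18, 6)), -10)) = Mul(-13, Add(Mul(Add(-6, Add(6, Pow(1, -1))), Add(-18, 6)), -10)) = Mul(-13, Add(Mul(Add(-6, Add(6, 1)), -12), -10)) = Mul(-13, Add(Mul(Add(-6, 7), -12), -10)) = Mul(-13, Add(Mul(1, -12), -10)) = Mul(-13, Add(-12, -10)) = Mul(-13, -22) = 286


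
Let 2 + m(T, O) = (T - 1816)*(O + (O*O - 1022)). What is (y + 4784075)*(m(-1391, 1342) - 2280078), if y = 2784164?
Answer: -43736837045514452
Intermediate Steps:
m(T, O) = -2 + (-1816 + T)*(-1022 + O + O**2) (m(T, O) = -2 + (T - 1816)*(O + (O*O - 1022)) = -2 + (-1816 + T)*(O + (O**2 - 1022)) = -2 + (-1816 + T)*(O + (-1022 + O**2)) = -2 + (-1816 + T)*(-1022 + O + O**2))
(y + 4784075)*(m(-1391, 1342) - 2280078) = (2784164 + 4784075)*((1855950 - 1816*1342 - 1816*1342**2 - 1022*(-1391) + 1342*(-1391) - 1391*1342**2) - 2280078) = 7568239*((1855950 - 2437072 - 1816*1800964 + 1421602 - 1866722 - 1391*1800964) - 2280078) = 7568239*((1855950 - 2437072 - 3270550624 + 1421602 - 1866722 - 2505140924) - 2280078) = 7568239*(-5776717790 - 2280078) = 7568239*(-5778997868) = -43736837045514452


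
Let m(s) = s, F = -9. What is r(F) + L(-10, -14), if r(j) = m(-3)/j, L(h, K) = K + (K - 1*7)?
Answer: -104/3 ≈ -34.667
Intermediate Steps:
L(h, K) = -7 + 2*K (L(h, K) = K + (K - 7) = K + (-7 + K) = -7 + 2*K)
r(j) = -3/j
r(F) + L(-10, -14) = -3/(-9) + (-7 + 2*(-14)) = -3*(-⅑) + (-7 - 28) = ⅓ - 35 = -104/3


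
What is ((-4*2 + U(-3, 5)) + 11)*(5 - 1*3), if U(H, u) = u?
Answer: 16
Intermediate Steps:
((-4*2 + U(-3, 5)) + 11)*(5 - 1*3) = ((-4*2 + 5) + 11)*(5 - 1*3) = ((-8 + 5) + 11)*(5 - 3) = (-3 + 11)*2 = 8*2 = 16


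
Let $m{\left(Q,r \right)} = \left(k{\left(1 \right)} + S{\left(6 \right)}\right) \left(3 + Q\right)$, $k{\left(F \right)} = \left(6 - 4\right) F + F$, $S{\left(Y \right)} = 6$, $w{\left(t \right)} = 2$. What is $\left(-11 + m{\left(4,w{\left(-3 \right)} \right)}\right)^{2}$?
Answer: $2704$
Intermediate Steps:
$k{\left(F \right)} = 3 F$ ($k{\left(F \right)} = \left(6 - 4\right) F + F = 2 F + F = 3 F$)
$m{\left(Q,r \right)} = 27 + 9 Q$ ($m{\left(Q,r \right)} = \left(3 \cdot 1 + 6\right) \left(3 + Q\right) = \left(3 + 6\right) \left(3 + Q\right) = 9 \left(3 + Q\right) = 27 + 9 Q$)
$\left(-11 + m{\left(4,w{\left(-3 \right)} \right)}\right)^{2} = \left(-11 + \left(27 + 9 \cdot 4\right)\right)^{2} = \left(-11 + \left(27 + 36\right)\right)^{2} = \left(-11 + 63\right)^{2} = 52^{2} = 2704$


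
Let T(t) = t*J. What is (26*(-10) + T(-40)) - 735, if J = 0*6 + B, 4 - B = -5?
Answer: -1355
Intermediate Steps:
B = 9 (B = 4 - 1*(-5) = 4 + 5 = 9)
J = 9 (J = 0*6 + 9 = 0 + 9 = 9)
T(t) = 9*t (T(t) = t*9 = 9*t)
(26*(-10) + T(-40)) - 735 = (26*(-10) + 9*(-40)) - 735 = (-260 - 360) - 735 = -620 - 735 = -1355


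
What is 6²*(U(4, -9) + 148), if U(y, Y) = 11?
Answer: 5724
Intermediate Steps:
6²*(U(4, -9) + 148) = 6²*(11 + 148) = 36*159 = 5724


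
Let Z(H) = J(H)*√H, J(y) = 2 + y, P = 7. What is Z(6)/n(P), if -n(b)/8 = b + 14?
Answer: -√6/21 ≈ -0.11664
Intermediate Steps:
n(b) = -112 - 8*b (n(b) = -8*(b + 14) = -8*(14 + b) = -112 - 8*b)
Z(H) = √H*(2 + H) (Z(H) = (2 + H)*√H = √H*(2 + H))
Z(6)/n(P) = (√6*(2 + 6))/(-112 - 8*7) = (√6*8)/(-112 - 56) = (8*√6)/(-168) = (8*√6)*(-1/168) = -√6/21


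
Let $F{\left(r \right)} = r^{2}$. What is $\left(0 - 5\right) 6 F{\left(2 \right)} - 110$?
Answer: $-230$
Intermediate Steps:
$\left(0 - 5\right) 6 F{\left(2 \right)} - 110 = \left(0 - 5\right) 6 \cdot 2^{2} - 110 = \left(-5\right) 6 \cdot 4 - 110 = \left(-30\right) 4 - 110 = -120 - 110 = -230$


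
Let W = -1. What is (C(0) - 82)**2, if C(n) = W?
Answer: 6889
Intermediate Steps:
C(n) = -1
(C(0) - 82)**2 = (-1 - 82)**2 = (-83)**2 = 6889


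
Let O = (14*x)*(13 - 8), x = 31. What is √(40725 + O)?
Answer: √42895 ≈ 207.11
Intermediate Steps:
O = 2170 (O = (14*31)*(13 - 8) = 434*5 = 2170)
√(40725 + O) = √(40725 + 2170) = √42895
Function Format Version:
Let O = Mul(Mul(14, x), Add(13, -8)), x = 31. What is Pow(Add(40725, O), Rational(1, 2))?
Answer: Pow(42895, Rational(1, 2)) ≈ 207.11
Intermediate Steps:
O = 2170 (O = Mul(Mul(14, 31), Add(13, -8)) = Mul(434, 5) = 2170)
Pow(Add(40725, O), Rational(1, 2)) = Pow(Add(40725, 2170), Rational(1, 2)) = Pow(42895, Rational(1, 2))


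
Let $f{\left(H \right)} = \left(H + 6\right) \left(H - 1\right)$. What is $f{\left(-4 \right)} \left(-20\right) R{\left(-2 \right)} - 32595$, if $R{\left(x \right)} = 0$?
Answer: $-32595$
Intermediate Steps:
$f{\left(H \right)} = \left(-1 + H\right) \left(6 + H\right)$ ($f{\left(H \right)} = \left(6 + H\right) \left(H - 1\right) = \left(6 + H\right) \left(-1 + H\right) = \left(-1 + H\right) \left(6 + H\right)$)
$f{\left(-4 \right)} \left(-20\right) R{\left(-2 \right)} - 32595 = \left(-6 + \left(-4\right)^{2} + 5 \left(-4\right)\right) \left(-20\right) 0 - 32595 = \left(-6 + 16 - 20\right) \left(-20\right) 0 - 32595 = \left(-10\right) \left(-20\right) 0 - 32595 = 200 \cdot 0 - 32595 = 0 - 32595 = -32595$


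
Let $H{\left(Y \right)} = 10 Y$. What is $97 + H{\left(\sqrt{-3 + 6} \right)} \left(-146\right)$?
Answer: $97 - 1460 \sqrt{3} \approx -2431.8$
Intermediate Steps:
$97 + H{\left(\sqrt{-3 + 6} \right)} \left(-146\right) = 97 + 10 \sqrt{-3 + 6} \left(-146\right) = 97 + 10 \sqrt{3} \left(-146\right) = 97 - 1460 \sqrt{3}$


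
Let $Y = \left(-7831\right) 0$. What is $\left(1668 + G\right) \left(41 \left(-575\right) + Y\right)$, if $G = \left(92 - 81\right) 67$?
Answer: $-56697875$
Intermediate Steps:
$Y = 0$
$G = 737$ ($G = 11 \cdot 67 = 737$)
$\left(1668 + G\right) \left(41 \left(-575\right) + Y\right) = \left(1668 + 737\right) \left(41 \left(-575\right) + 0\right) = 2405 \left(-23575 + 0\right) = 2405 \left(-23575\right) = -56697875$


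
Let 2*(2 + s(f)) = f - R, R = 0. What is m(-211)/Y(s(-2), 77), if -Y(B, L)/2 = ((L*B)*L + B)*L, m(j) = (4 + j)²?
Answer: 14283/913220 ≈ 0.015640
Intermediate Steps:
s(f) = -2 + f/2 (s(f) = -2 + (f - 1*0)/2 = -2 + (f + 0)/2 = -2 + f/2)
Y(B, L) = -2*L*(B + B*L²) (Y(B, L) = -2*((L*B)*L + B)*L = -2*((B*L)*L + B)*L = -2*(B*L² + B)*L = -2*(B + B*L²)*L = -2*L*(B + B*L²))
m(-211)/Y(s(-2), 77) = (4 - 211)²/((-2*(-2 + (½)*(-2))*77*(1 + 77²))) = (-207)²/((-2*(-2 - 1)*77*(1 + 5929))) = 42849/((-2*(-3)*77*5930)) = 42849/2739660 = 42849*(1/2739660) = 14283/913220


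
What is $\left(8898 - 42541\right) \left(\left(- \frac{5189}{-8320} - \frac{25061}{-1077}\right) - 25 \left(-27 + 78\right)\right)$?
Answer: $\frac{377162250504061}{8960640} \approx 4.2091 \cdot 10^{7}$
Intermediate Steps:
$\left(8898 - 42541\right) \left(\left(- \frac{5189}{-8320} - \frac{25061}{-1077}\right) - 25 \left(-27 + 78\right)\right) = - 33643 \left(\left(\left(-5189\right) \left(- \frac{1}{8320}\right) - - \frac{25061}{1077}\right) - 1275\right) = - 33643 \left(\left(\frac{5189}{8320} + \frac{25061}{1077}\right) - 1275\right) = - 33643 \left(\frac{214096073}{8960640} - 1275\right) = \left(-33643\right) \left(- \frac{11210719927}{8960640}\right) = \frac{377162250504061}{8960640}$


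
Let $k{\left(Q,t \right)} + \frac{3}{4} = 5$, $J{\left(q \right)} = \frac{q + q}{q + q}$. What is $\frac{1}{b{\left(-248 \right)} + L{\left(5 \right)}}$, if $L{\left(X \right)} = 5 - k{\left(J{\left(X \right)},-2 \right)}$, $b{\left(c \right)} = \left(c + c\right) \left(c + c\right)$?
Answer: $\frac{4}{984067} \approx 4.0648 \cdot 10^{-6}$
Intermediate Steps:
$J{\left(q \right)} = 1$ ($J{\left(q \right)} = \frac{2 q}{2 q} = 2 q \frac{1}{2 q} = 1$)
$k{\left(Q,t \right)} = \frac{17}{4}$ ($k{\left(Q,t \right)} = - \frac{3}{4} + 5 = \frac{17}{4}$)
$b{\left(c \right)} = 4 c^{2}$ ($b{\left(c \right)} = 2 c 2 c = 4 c^{2}$)
$L{\left(X \right)} = \frac{3}{4}$ ($L{\left(X \right)} = 5 - \frac{17}{4} = \frac{3}{4}$)
$\frac{1}{b{\left(-248 \right)} + L{\left(5 \right)}} = \frac{1}{4 \left(-248\right)^{2} + \frac{3}{4}} = \frac{1}{4 \cdot 61504 + \frac{3}{4}} = \frac{1}{246016 + \frac{3}{4}} = \frac{1}{\frac{984067}{4}} = \frac{4}{984067}$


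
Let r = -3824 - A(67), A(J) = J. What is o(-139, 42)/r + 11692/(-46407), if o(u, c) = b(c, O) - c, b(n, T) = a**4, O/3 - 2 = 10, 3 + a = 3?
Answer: -14514826/60189879 ≈ -0.24115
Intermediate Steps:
a = 0 (a = -3 + 3 = 0)
O = 36 (O = 6 + 3*10 = 6 + 30 = 36)
b(n, T) = 0 (b(n, T) = 0**4 = 0)
o(u, c) = -c (o(u, c) = 0 - c = -c)
r = -3891 (r = -3824 - 1*67 = -3824 - 67 = -3891)
o(-139, 42)/r + 11692/(-46407) = -1*42/(-3891) + 11692/(-46407) = -42*(-1/3891) + 11692*(-1/46407) = 14/1297 - 11692/46407 = -14514826/60189879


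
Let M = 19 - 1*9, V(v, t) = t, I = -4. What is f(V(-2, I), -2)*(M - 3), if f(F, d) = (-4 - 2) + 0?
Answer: -42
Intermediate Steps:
f(F, d) = -6 (f(F, d) = -6 + 0 = -6)
M = 10 (M = 19 - 9 = 10)
f(V(-2, I), -2)*(M - 3) = -6*(10 - 3) = -6*7 = -42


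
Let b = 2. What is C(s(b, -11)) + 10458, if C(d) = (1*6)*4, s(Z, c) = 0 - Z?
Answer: 10482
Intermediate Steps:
s(Z, c) = -Z
C(d) = 24 (C(d) = 6*4 = 24)
C(s(b, -11)) + 10458 = 24 + 10458 = 10482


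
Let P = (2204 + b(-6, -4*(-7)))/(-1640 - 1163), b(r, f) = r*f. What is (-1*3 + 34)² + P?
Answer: 2691647/2803 ≈ 960.27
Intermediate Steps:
b(r, f) = f*r
P = -2036/2803 (P = (2204 - 4*(-7)*(-6))/(-1640 - 1163) = (2204 + 28*(-6))/(-2803) = (2204 - 168)*(-1/2803) = 2036*(-1/2803) = -2036/2803 ≈ -0.72636)
(-1*3 + 34)² + P = (-1*3 + 34)² - 2036/2803 = (-3 + 34)² - 2036/2803 = 31² - 2036/2803 = 961 - 2036/2803 = 2691647/2803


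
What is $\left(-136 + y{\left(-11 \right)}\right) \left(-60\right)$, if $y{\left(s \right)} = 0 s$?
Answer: $8160$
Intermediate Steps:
$y{\left(s \right)} = 0$
$\left(-136 + y{\left(-11 \right)}\right) \left(-60\right) = \left(-136 + 0\right) \left(-60\right) = \left(-136\right) \left(-60\right) = 8160$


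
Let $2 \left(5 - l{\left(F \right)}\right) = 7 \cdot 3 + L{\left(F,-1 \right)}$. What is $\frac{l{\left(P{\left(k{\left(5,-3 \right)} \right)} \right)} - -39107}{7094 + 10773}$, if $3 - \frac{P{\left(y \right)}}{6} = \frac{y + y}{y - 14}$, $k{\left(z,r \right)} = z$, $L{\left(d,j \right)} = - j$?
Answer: $\frac{39101}{17867} \approx 2.1884$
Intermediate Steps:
$P{\left(y \right)} = 18 - \frac{12 y}{-14 + y}$ ($P{\left(y \right)} = 18 - 6 \frac{y + y}{y - 14} = 18 - 6 \frac{2 y}{-14 + y} = 18 - \frac{12 y}{-14 + y}$)
$l{\left(F \right)} = -6$ ($l{\left(F \right)} = 5 - \frac{7 \cdot 3 - -1}{2} = 5 - \frac{21 + 1}{2} = 5 - 11 = -6$)
$\frac{l{\left(P{\left(k{\left(5,-3 \right)} \right)} \right)} - -39107}{7094 + 10773} = \frac{-6 - -39107}{7094 + 10773} = \frac{-6 + 39107}{17867} = 39101 \cdot \frac{1}{17867} = \frac{39101}{17867}$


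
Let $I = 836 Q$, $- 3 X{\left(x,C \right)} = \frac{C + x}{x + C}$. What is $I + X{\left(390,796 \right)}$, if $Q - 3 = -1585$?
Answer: $- \frac{3967657}{3} \approx -1.3226 \cdot 10^{6}$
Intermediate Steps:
$Q = -1582$ ($Q = 3 - 1585 = -1582$)
$X{\left(x,C \right)} = - \frac{1}{3}$ ($X{\left(x,C \right)} = - \frac{\left(C + x\right) \frac{1}{x + C}}{3} = - \frac{\left(C + x\right) \frac{1}{C + x}}{3} = \left(- \frac{1}{3}\right) 1 = - \frac{1}{3}$)
$I = -1322552$ ($I = 836 \left(-1582\right) = -1322552$)
$I + X{\left(390,796 \right)} = -1322552 - \frac{1}{3} = - \frac{3967657}{3}$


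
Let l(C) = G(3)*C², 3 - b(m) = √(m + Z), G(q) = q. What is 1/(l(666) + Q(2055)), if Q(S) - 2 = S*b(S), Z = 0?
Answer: 267367/355689900170 + 411*√2055/355689900170 ≈ 8.0407e-7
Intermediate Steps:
b(m) = 3 - √m (b(m) = 3 - √(m + 0) = 3 - √m)
Q(S) = 2 + S*(3 - √S)
l(C) = 3*C²
1/(l(666) + Q(2055)) = 1/(3*666² + (2 - 1*2055*(-3 + √2055))) = 1/(3*443556 + (2 + (6165 - 2055*√2055))) = 1/(1330668 + (6167 - 2055*√2055)) = 1/(1336835 - 2055*√2055)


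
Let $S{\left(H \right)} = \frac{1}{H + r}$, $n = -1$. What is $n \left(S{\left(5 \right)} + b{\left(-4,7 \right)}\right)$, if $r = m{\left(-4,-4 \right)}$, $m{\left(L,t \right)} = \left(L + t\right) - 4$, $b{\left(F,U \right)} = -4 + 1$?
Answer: $\frac{22}{7} \approx 3.1429$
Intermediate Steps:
$b{\left(F,U \right)} = -3$
$m{\left(L,t \right)} = -4 + L + t$
$r = -12$ ($r = -4 - 4 - 4 = -12$)
$S{\left(H \right)} = \frac{1}{-12 + H}$ ($S{\left(H \right)} = \frac{1}{H - 12} = \frac{1}{-12 + H}$)
$n \left(S{\left(5 \right)} + b{\left(-4,7 \right)}\right) = - (\frac{1}{-12 + 5} - 3) = - (\frac{1}{-7} - 3) = - (- \frac{1}{7} - 3) = \left(-1\right) \left(- \frac{22}{7}\right) = \frac{22}{7}$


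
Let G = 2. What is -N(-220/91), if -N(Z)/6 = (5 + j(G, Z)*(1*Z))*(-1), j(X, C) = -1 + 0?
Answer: -4050/91 ≈ -44.505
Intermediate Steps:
j(X, C) = -1
N(Z) = 30 - 6*Z (N(Z) = -6*(5 - Z)*(-1) = -6*(-5 + Z) = 30 - 6*Z)
-N(-220/91) = -(30 - (-1320)/91) = -(30 - 6*(-220/91)) = -(30 + 1320/91) = -1*4050/91 = -4050/91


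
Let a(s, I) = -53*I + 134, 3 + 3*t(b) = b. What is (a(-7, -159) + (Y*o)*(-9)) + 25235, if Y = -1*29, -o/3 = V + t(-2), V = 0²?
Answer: 35101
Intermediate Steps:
t(b) = -1 + b/3
a(s, I) = 134 - 53*I
V = 0
o = 5 (o = -3*(0 + (-1 + (⅓)*(-2))) = -3*(0 + (-1 - ⅔)) = -3*(0 - 5/3) = -3*(-5/3) = 5)
Y = -29
(a(-7, -159) + (Y*o)*(-9)) + 25235 = ((134 - 53*(-159)) - 29*5*(-9)) + 25235 = ((134 + 8427) - 145*(-9)) + 25235 = (8561 + 1305) + 25235 = 9866 + 25235 = 35101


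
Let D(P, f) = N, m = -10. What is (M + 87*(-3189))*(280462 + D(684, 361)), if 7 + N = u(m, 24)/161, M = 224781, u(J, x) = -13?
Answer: -2377860030204/161 ≈ -1.4769e+10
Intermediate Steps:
N = -1140/161 (N = -7 - 13/161 = -1140/161 ≈ -7.0807)
D(P, f) = -1140/161
(M + 87*(-3189))*(280462 + D(684, 361)) = (224781 + 87*(-3189))*(280462 - 1140/161) = (224781 - 277443)*(45153242/161) = -52662*45153242/161 = -2377860030204/161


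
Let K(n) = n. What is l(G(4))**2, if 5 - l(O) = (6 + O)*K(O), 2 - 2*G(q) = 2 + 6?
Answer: 196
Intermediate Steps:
G(q) = -3 (G(q) = 1 - (2 + 6)/2 = 1 - 1/2*8 = 1 - 4 = -3)
l(O) = 5 - O*(6 + O) (l(O) = 5 - (6 + O)*O = 5 - O*(6 + O))
l(G(4))**2 = (5 - 1*(-3)**2 - 6*(-3))**2 = (5 - 1*9 + 18)**2 = (5 - 9 + 18)**2 = 14**2 = 196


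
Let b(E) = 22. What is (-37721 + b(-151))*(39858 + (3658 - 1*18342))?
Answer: -949034626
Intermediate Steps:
(-37721 + b(-151))*(39858 + (3658 - 1*18342)) = (-37721 + 22)*(39858 + (3658 - 1*18342)) = -37699*(39858 + (3658 - 18342)) = -37699*(39858 - 14684) = -37699*25174 = -949034626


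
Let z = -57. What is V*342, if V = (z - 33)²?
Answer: 2770200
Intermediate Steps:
V = 8100 (V = (-57 - 33)² = (-90)² = 8100)
V*342 = 8100*342 = 2770200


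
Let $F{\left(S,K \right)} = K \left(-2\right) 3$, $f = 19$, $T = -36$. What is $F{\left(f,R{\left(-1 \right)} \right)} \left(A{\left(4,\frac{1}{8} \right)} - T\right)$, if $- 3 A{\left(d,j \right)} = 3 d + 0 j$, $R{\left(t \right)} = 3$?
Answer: $-576$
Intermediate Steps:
$A{\left(d,j \right)} = - d$ ($A{\left(d,j \right)} = - \frac{3 d + 0 j}{3} = - \frac{3 d + 0}{3} = - \frac{3 d}{3} = - d$)
$F{\left(S,K \right)} = - 6 K$ ($F{\left(S,K \right)} = - 2 K 3 = - 6 K$)
$F{\left(f,R{\left(-1 \right)} \right)} \left(A{\left(4,\frac{1}{8} \right)} - T\right) = \left(-6\right) 3 \left(\left(-1\right) 4 - -36\right) = - 18 \left(-4 + 36\right) = \left(-18\right) 32 = -576$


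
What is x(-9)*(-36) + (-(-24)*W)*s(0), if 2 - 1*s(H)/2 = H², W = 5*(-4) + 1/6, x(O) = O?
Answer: -1580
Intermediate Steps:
W = -119/6 (W = -20 + ⅙ = -119/6 ≈ -19.833)
s(H) = 4 - 2*H²
x(-9)*(-36) + (-(-24)*W)*s(0) = -9*(-36) + (-(-24)*(-119)/6)*(4 - 2*0²) = 324 + (-6*238/3)*(4 - 2*0) = 324 - 476*(4 + 0) = 324 - 476*4 = 324 - 1904 = -1580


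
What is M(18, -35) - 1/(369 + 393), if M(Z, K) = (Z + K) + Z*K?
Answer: -493015/762 ≈ -647.00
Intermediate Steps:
M(Z, K) = K + Z + K*Z (M(Z, K) = (K + Z) + K*Z = K + Z + K*Z)
M(18, -35) - 1/(369 + 393) = (-35 + 18 - 35*18) - 1/(369 + 393) = (-35 + 18 - 630) - 1/762 = -647 - 1*1/762 = -647 - 1/762 = -493015/762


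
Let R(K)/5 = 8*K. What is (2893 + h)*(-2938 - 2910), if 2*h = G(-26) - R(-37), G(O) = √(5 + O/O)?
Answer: -21245784 - 2924*√6 ≈ -2.1253e+7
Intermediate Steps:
G(O) = √6 (G(O) = √(5 + 1) = √6)
R(K) = 40*K (R(K) = 5*(8*K) = 40*K)
h = 740 + √6/2 (h = (√6 - 40*(-37))/2 = (√6 - 1*(-1480))/2 = (√6 + 1480)/2 = (1480 + √6)/2 = 740 + √6/2 ≈ 741.22)
(2893 + h)*(-2938 - 2910) = (2893 + (740 + √6/2))*(-2938 - 2910) = (3633 + √6/2)*(-5848) = -21245784 - 2924*√6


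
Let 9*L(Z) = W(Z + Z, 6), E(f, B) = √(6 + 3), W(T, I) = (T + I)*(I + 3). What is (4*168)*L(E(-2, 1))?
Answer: 8064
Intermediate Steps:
W(T, I) = (3 + I)*(I + T) (W(T, I) = (I + T)*(3 + I) = (3 + I)*(I + T))
E(f, B) = 3 (E(f, B) = √9 = 3)
L(Z) = 6 + 2*Z (L(Z) = (6² + 3*6 + 3*(Z + Z) + 6*(Z + Z))/9 = (36 + 18 + 3*(2*Z) + 6*(2*Z))/9 = (36 + 18 + 6*Z + 12*Z)/9 = (54 + 18*Z)/9 = 6 + 2*Z)
(4*168)*L(E(-2, 1)) = (4*168)*(6 + 2*3) = 672*(6 + 6) = 672*12 = 8064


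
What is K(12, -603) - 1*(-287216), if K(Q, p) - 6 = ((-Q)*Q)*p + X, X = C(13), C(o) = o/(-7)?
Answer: 2618365/7 ≈ 3.7405e+5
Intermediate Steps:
C(o) = -o/7 (C(o) = o*(-1/7) = -o/7)
X = -13/7 (X = -1/7*13 = -13/7 ≈ -1.8571)
K(Q, p) = 29/7 - p*Q**2 (K(Q, p) = 6 + (((-Q)*Q)*p - 13/7) = 6 + ((-Q**2)*p - 13/7) = 6 + (-p*Q**2 - 13/7) = 6 + (-13/7 - p*Q**2) = 29/7 - p*Q**2)
K(12, -603) - 1*(-287216) = (29/7 - 1*(-603)*12**2) - 1*(-287216) = (29/7 - 1*(-603)*144) + 287216 = (29/7 + 86832) + 287216 = 607853/7 + 287216 = 2618365/7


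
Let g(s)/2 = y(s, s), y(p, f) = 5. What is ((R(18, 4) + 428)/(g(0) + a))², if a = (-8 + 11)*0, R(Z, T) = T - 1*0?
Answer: 46656/25 ≈ 1866.2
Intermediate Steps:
g(s) = 10 (g(s) = 2*5 = 10)
R(Z, T) = T (R(Z, T) = T + 0 = T)
a = 0 (a = 3*0 = 0)
((R(18, 4) + 428)/(g(0) + a))² = ((4 + 428)/(10 + 0))² = (432/10)² = (432*(⅒))² = (216/5)² = 46656/25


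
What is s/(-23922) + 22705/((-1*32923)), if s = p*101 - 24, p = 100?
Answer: -437440579/393792003 ≈ -1.1108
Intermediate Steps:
s = 10076 (s = 100*101 - 24 = 10100 - 24 = 10076)
s/(-23922) + 22705/((-1*32923)) = 10076/(-23922) + 22705/((-1*32923)) = 10076*(-1/23922) + 22705/(-32923) = -5038/11961 + 22705*(-1/32923) = -5038/11961 - 22705/32923 = -437440579/393792003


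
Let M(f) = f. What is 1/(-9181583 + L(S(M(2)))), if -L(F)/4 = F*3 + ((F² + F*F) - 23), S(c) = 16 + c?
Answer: -1/9184299 ≈ -1.0888e-7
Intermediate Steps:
L(F) = 92 - 12*F - 8*F² (L(F) = -4*(F*3 + ((F² + F*F) - 23)) = -4*(3*F + ((F² + F²) - 23)) = -4*(3*F + (2*F² - 23)) = -4*(3*F + (-23 + 2*F²)) = -4*(-23 + 2*F² + 3*F) = 92 - 12*F - 8*F²)
1/(-9181583 + L(S(M(2)))) = 1/(-9181583 + (92 - 12*(16 + 2) - 8*(16 + 2)²)) = 1/(-9181583 + (92 - 12*18 - 8*18²)) = 1/(-9181583 + (92 - 216 - 8*324)) = 1/(-9181583 + (92 - 216 - 2592)) = 1/(-9181583 - 2716) = 1/(-9184299) = -1/9184299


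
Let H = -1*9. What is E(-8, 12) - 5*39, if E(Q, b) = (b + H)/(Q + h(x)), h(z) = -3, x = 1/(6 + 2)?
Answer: -2148/11 ≈ -195.27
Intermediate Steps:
x = ⅛ (x = 1/8 = ⅛ ≈ 0.12500)
H = -9
E(Q, b) = (-9 + b)/(-3 + Q) (E(Q, b) = (b - 9)/(Q - 3) = (-9 + b)/(-3 + Q))
E(-8, 12) - 5*39 = (-9 + 12)/(-3 - 8) - 5*39 = 3/(-11) - 195 = -1/11*3 - 195 = -3/11 - 195 = -2148/11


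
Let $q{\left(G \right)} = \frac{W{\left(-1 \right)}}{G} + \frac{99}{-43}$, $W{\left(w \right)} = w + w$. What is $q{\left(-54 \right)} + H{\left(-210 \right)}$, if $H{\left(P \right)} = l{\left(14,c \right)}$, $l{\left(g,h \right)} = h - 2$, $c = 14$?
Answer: $\frac{11302}{1161} \approx 9.7347$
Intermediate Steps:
$W{\left(w \right)} = 2 w$
$l{\left(g,h \right)} = -2 + h$ ($l{\left(g,h \right)} = h - 2 = -2 + h$)
$H{\left(P \right)} = 12$ ($H{\left(P \right)} = -2 + 14 = 12$)
$q{\left(G \right)} = - \frac{99}{43} - \frac{2}{G}$ ($q{\left(G \right)} = \frac{2 \left(-1\right)}{G} + \frac{99}{-43} = - \frac{2}{G} + 99 \left(- \frac{1}{43}\right) = - \frac{2}{G} - \frac{99}{43} = - \frac{99}{43} - \frac{2}{G}$)
$q{\left(-54 \right)} + H{\left(-210 \right)} = \left(- \frac{99}{43} - \frac{2}{-54}\right) + 12 = \left(- \frac{99}{43} - - \frac{1}{27}\right) + 12 = \left(- \frac{99}{43} + \frac{1}{27}\right) + 12 = - \frac{2630}{1161} + 12 = \frac{11302}{1161}$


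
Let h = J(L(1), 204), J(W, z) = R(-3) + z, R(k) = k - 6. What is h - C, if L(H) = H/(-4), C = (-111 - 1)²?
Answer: -12349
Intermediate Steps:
C = 12544 (C = (-112)² = 12544)
R(k) = -6 + k
L(H) = -H/4 (L(H) = H*(-¼) = -H/4)
J(W, z) = -9 + z (J(W, z) = (-6 - 3) + z = -9 + z)
h = 195 (h = -9 + 204 = 195)
h - C = 195 - 1*12544 = 195 - 12544 = -12349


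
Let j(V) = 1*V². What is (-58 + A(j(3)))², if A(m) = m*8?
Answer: 196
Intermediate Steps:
j(V) = V²
A(m) = 8*m
(-58 + A(j(3)))² = (-58 + 8*3²)² = (-58 + 8*9)² = (-58 + 72)² = 14² = 196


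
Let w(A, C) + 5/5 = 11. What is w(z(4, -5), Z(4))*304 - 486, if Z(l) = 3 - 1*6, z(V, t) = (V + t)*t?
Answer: 2554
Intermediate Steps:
z(V, t) = t*(V + t)
Z(l) = -3 (Z(l) = 3 - 6 = -3)
w(A, C) = 10 (w(A, C) = -1 + 11 = 10)
w(z(4, -5), Z(4))*304 - 486 = 10*304 - 486 = 3040 - 486 = 2554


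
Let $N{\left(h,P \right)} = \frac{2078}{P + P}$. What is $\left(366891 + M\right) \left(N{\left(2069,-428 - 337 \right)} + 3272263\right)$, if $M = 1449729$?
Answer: $\frac{17833367831344}{3} \approx 5.9445 \cdot 10^{12}$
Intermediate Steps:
$N{\left(h,P \right)} = \frac{1039}{P}$ ($N{\left(h,P \right)} = \frac{2078}{2 P} = 2078 \frac{1}{2 P} = \frac{1039}{P}$)
$\left(366891 + M\right) \left(N{\left(2069,-428 - 337 \right)} + 3272263\right) = \left(366891 + 1449729\right) \left(\frac{1039}{-428 - 337} + 3272263\right) = 1816620 \left(\frac{1039}{-428 - 337} + 3272263\right) = 1816620 \left(\frac{1039}{-765} + 3272263\right) = 1816620 \left(1039 \left(- \frac{1}{765}\right) + 3272263\right) = 1816620 \left(- \frac{1039}{765} + 3272263\right) = 1816620 \cdot \frac{2503280156}{765} = \frac{17833367831344}{3}$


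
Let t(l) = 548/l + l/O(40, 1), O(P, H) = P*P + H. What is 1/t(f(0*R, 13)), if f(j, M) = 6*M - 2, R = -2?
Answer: 30419/220781 ≈ 0.13778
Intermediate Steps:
O(P, H) = H + P² (O(P, H) = P² + H = H + P²)
f(j, M) = -2 + 6*M
t(l) = 548/l + l/1601 (t(l) = 548/l + l/(1 + 40²) = 548/l + l/(1 + 1600) = 548/l + l/1601)
1/t(f(0*R, 13)) = 1/(548/(-2 + 6*13) + (-2 + 6*13)/1601) = 1/(548/(-2 + 78) + (-2 + 78)/1601) = 1/(548/76 + (1/1601)*76) = 1/(548*(1/76) + 76/1601) = 1/(137/19 + 76/1601) = 1/(220781/30419) = 30419/220781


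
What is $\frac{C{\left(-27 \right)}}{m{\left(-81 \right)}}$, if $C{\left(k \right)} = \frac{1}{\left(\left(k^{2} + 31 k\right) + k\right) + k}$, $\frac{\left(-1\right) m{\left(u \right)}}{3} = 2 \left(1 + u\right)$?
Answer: $- \frac{1}{77760} \approx -1.286 \cdot 10^{-5}$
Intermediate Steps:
$m{\left(u \right)} = -6 - 6 u$ ($m{\left(u \right)} = - 3 \cdot 2 \left(1 + u\right) = - 3 \left(2 + 2 u\right) = -6 - 6 u$)
$C{\left(k \right)} = \frac{1}{k^{2} + 33 k}$ ($C{\left(k \right)} = \frac{1}{\left(k^{2} + 32 k\right) + k} = \frac{1}{k^{2} + 33 k}$)
$\frac{C{\left(-27 \right)}}{m{\left(-81 \right)}} = \frac{\frac{1}{-27} \frac{1}{33 - 27}}{-6 - -486} = \frac{\left(- \frac{1}{27}\right) \frac{1}{6}}{-6 + 486} = \frac{\left(- \frac{1}{27}\right) \frac{1}{6}}{480} = \left(- \frac{1}{162}\right) \frac{1}{480} = - \frac{1}{77760}$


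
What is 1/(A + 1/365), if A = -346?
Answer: -365/126289 ≈ -0.0028902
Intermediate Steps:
1/(A + 1/365) = 1/(-346 + 1/365) = 1/(-126289/365) = -365/126289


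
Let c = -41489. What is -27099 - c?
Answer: 14390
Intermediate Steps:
-27099 - c = -27099 - 1*(-41489) = -27099 + 41489 = 14390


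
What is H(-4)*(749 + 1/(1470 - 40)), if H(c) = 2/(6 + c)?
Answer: 1071071/1430 ≈ 749.00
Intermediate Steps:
H(-4)*(749 + 1/(1470 - 40)) = (2/(6 - 4))*(749 + 1/(1470 - 40)) = (2/2)*(749 + 1/1430) = (2*(½))*(749 + 1/1430) = 1*(1071071/1430) = 1071071/1430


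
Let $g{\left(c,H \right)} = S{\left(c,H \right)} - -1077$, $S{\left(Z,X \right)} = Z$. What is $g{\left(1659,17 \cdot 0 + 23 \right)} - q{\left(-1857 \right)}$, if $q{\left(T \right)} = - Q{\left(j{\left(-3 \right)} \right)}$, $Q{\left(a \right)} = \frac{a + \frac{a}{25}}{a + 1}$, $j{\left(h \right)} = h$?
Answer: $\frac{68439}{25} \approx 2737.6$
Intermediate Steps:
$Q{\left(a \right)} = \frac{26 a}{25 \left(1 + a\right)}$ ($Q{\left(a \right)} = \frac{a + a \frac{1}{25}}{1 + a} = \frac{a + \frac{a}{25}}{1 + a} = \frac{\frac{26}{25} a}{1 + a} = \frac{26 a}{25 \left(1 + a\right)}$)
$q{\left(T \right)} = - \frac{39}{25}$ ($q{\left(T \right)} = - \frac{26 \left(-3\right)}{25 \left(1 - 3\right)} = - \frac{26 \left(-3\right)}{25 \left(-2\right)} = - \frac{26 \left(-3\right) \left(-1\right)}{25 \cdot 2} = \left(-1\right) \frac{39}{25} = - \frac{39}{25}$)
$g{\left(c,H \right)} = 1077 + c$ ($g{\left(c,H \right)} = c - -1077 = c + 1077 = 1077 + c$)
$g{\left(1659,17 \cdot 0 + 23 \right)} - q{\left(-1857 \right)} = \left(1077 + 1659\right) - - \frac{39}{25} = 2736 + \frac{39}{25} = \frac{68439}{25}$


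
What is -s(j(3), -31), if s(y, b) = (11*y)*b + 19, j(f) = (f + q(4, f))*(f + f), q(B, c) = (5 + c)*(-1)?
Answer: -10249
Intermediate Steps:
q(B, c) = -5 - c
j(f) = -10*f (j(f) = (f + (-5 - f))*(f + f) = -10*f)
s(y, b) = 19 + 11*b*y (s(y, b) = 11*b*y + 19 = 19 + 11*b*y)
-s(j(3), -31) = -(19 + 11*(-31)*(-10*3)) = -(19 + 11*(-31)*(-30)) = -(19 + 10230) = -1*10249 = -10249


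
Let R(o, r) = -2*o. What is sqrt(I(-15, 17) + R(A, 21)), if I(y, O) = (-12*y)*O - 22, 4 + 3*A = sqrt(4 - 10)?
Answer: sqrt(27366 - 6*I*sqrt(6))/3 ≈ 55.142 - 0.014807*I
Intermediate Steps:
A = -4/3 + I*sqrt(6)/3 (A = -4/3 + sqrt(4 - 10)/3 = -4/3 + sqrt(-6)/3 = -4/3 + (I*sqrt(6))/3 = -4/3 + I*sqrt(6)/3 ≈ -1.3333 + 0.8165*I)
I(y, O) = -22 - 12*O*y (I(y, O) = -12*O*y - 22 = -22 - 12*O*y)
sqrt(I(-15, 17) + R(A, 21)) = sqrt((-22 - 12*17*(-15)) - 2*(-4/3 + I*sqrt(6)/3)) = sqrt((-22 + 3060) + (8/3 - 2*I*sqrt(6)/3)) = sqrt(3038 + (8/3 - 2*I*sqrt(6)/3)) = sqrt(9122/3 - 2*I*sqrt(6)/3)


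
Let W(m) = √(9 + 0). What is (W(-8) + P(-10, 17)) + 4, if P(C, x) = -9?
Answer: -2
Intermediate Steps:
W(m) = 3 (W(m) = √9 = 3)
(W(-8) + P(-10, 17)) + 4 = (3 - 9) + 4 = -6 + 4 = -2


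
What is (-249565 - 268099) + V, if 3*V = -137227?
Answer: -1690219/3 ≈ -5.6341e+5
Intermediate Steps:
V = -137227/3 (V = (⅓)*(-137227) = -137227/3 ≈ -45742.)
(-249565 - 268099) + V = (-249565 - 268099) - 137227/3 = -517664 - 137227/3 = -1690219/3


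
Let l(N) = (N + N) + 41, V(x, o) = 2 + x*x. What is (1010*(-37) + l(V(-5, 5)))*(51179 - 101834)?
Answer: 1888165125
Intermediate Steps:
V(x, o) = 2 + x**2
l(N) = 41 + 2*N (l(N) = 2*N + 41 = 41 + 2*N)
(1010*(-37) + l(V(-5, 5)))*(51179 - 101834) = (1010*(-37) + (41 + 2*(2 + (-5)**2)))*(51179 - 101834) = (-37370 + (41 + 2*(2 + 25)))*(-50655) = (-37370 + (41 + 2*27))*(-50655) = (-37370 + (41 + 54))*(-50655) = (-37370 + 95)*(-50655) = -37275*(-50655) = 1888165125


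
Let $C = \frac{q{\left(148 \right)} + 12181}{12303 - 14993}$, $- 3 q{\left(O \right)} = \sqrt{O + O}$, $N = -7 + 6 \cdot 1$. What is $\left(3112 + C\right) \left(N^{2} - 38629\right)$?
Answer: $- \frac{161447638086}{1345} - \frac{12876 \sqrt{74}}{1345} \approx -1.2004 \cdot 10^{8}$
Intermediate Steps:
$N = -1$ ($N = -7 + 6 = -1$)
$q{\left(O \right)} = - \frac{\sqrt{2} \sqrt{O}}{3}$ ($q{\left(O \right)} = - \frac{\sqrt{O + O}}{3} = - \frac{\sqrt{2 O}}{3} = - \frac{\sqrt{2} \sqrt{O}}{3}$)
$C = - \frac{12181}{2690} + \frac{\sqrt{74}}{4035}$ ($C = \frac{- \frac{\sqrt{2} \sqrt{148}}{3} + 12181}{12303 - 14993} = \frac{- \frac{\sqrt{2} \cdot 2 \sqrt{37}}{3} + 12181}{-2690} = \left(- \frac{2 \sqrt{74}}{3} + 12181\right) \left(- \frac{1}{2690}\right) = \left(12181 - \frac{2 \sqrt{74}}{3}\right) \left(- \frac{1}{2690}\right) = - \frac{12181}{2690} + \frac{\sqrt{74}}{4035} \approx -4.5261$)
$\left(3112 + C\right) \left(N^{2} - 38629\right) = \left(3112 - \left(\frac{12181}{2690} - \frac{\sqrt{74}}{4035}\right)\right) \left(\left(-1\right)^{2} - 38629\right) = \left(\frac{8359099}{2690} + \frac{\sqrt{74}}{4035}\right) \left(1 - 38629\right) = \left(\frac{8359099}{2690} + \frac{\sqrt{74}}{4035}\right) \left(-38628\right) = - \frac{161447638086}{1345} - \frac{12876 \sqrt{74}}{1345}$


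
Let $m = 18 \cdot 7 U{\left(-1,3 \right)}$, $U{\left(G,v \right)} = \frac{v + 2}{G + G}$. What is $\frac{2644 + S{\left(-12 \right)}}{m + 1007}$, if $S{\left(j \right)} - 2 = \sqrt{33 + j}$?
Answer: $\frac{1323}{346} + \frac{\sqrt{21}}{692} \approx 3.8303$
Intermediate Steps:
$U{\left(G,v \right)} = \frac{2 + v}{2 G}$
$S{\left(j \right)} = 2 + \sqrt{33 + j}$
$m = -315$ ($m = 18 \cdot 7 \frac{2 + 3}{2 \left(-1\right)} = 126 \cdot \frac{1}{2} \left(-1\right) 5 = 126 \left(- \frac{5}{2}\right) = -315$)
$\frac{2644 + S{\left(-12 \right)}}{m + 1007} = \frac{2644 + \left(2 + \sqrt{33 - 12}\right)}{-315 + 1007} = \frac{2644 + \left(2 + \sqrt{21}\right)}{692} = \left(2646 + \sqrt{21}\right) \frac{1}{692} = \frac{1323}{346} + \frac{\sqrt{21}}{692}$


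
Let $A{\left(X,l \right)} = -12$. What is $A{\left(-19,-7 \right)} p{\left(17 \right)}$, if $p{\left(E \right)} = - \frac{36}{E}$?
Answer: $\frac{432}{17} \approx 25.412$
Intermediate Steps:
$A{\left(-19,-7 \right)} p{\left(17 \right)} = - 12 \left(- \frac{36}{17}\right) = - 12 \left(\left(-36\right) \frac{1}{17}\right) = \left(-12\right) \left(- \frac{36}{17}\right) = \frac{432}{17}$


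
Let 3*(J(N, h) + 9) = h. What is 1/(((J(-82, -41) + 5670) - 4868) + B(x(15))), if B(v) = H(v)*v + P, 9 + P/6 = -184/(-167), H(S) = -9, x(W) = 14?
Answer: 501/303578 ≈ 0.0016503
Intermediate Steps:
J(N, h) = -9 + h/3
P = -7914/167 (P = -54 + 6*(-184/(-167)) = -54 + 6*(-184*(-1/167)) = -54 + 6*(184/167) = -54 + 1104/167 = -7914/167 ≈ -47.389)
B(v) = -7914/167 - 9*v (B(v) = -9*v - 7914/167 = -7914/167 - 9*v)
1/(((J(-82, -41) + 5670) - 4868) + B(x(15))) = 1/((((-9 + (⅓)*(-41)) + 5670) - 4868) + (-7914/167 - 9*14)) = 1/((((-9 - 41/3) + 5670) - 4868) + (-7914/167 - 126)) = 1/(((-68/3 + 5670) - 4868) - 28956/167) = 1/((16942/3 - 4868) - 28956/167) = 1/(2338/3 - 28956/167) = 1/(303578/501) = 501/303578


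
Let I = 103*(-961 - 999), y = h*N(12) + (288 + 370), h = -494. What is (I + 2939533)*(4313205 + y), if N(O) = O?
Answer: 11793631176555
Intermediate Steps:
y = -5270 (y = -494*12 + (288 + 370) = -5928 + 658 = -5270)
I = -201880 (I = 103*(-1960) = -201880)
(I + 2939533)*(4313205 + y) = (-201880 + 2939533)*(4313205 - 5270) = 2737653*4307935 = 11793631176555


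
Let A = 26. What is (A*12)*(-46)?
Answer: -14352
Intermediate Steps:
(A*12)*(-46) = (26*12)*(-46) = 312*(-46) = -14352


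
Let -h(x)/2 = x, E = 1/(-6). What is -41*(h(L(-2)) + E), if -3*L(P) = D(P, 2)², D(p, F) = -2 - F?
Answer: -861/2 ≈ -430.50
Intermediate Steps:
L(P) = -16/3 (L(P) = -(-2 - 1*2)²/3 = -(-2 - 2)²/3 = -⅓*(-4)² = -⅓*16 = -16/3)
E = -⅙ ≈ -0.16667
h(x) = -2*x
-41*(h(L(-2)) + E) = -41*(-2*(-16/3) - ⅙) = -41*(32/3 - ⅙) = -41*21/2 = -861/2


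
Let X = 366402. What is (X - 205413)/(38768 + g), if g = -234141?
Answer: -160989/195373 ≈ -0.82401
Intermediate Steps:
(X - 205413)/(38768 + g) = (366402 - 205413)/(38768 - 234141) = 160989/(-195373) = 160989*(-1/195373) = -160989/195373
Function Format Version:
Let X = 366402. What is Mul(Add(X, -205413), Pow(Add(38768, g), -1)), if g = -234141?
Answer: Rational(-160989, 195373) ≈ -0.82401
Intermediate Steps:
Mul(Add(X, -205413), Pow(Add(38768, g), -1)) = Mul(Add(366402, -205413), Pow(Add(38768, -234141), -1)) = Mul(160989, Pow(-195373, -1)) = Mul(160989, Rational(-1, 195373)) = Rational(-160989, 195373)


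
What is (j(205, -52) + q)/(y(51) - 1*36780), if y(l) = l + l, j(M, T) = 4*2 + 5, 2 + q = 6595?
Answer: -1101/6113 ≈ -0.18011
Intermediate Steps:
q = 6593 (q = -2 + 6595 = 6593)
j(M, T) = 13 (j(M, T) = 8 + 5 = 13)
y(l) = 2*l
(j(205, -52) + q)/(y(51) - 1*36780) = (13 + 6593)/(2*51 - 1*36780) = 6606/(102 - 36780) = 6606/(-36678) = 6606*(-1/36678) = -1101/6113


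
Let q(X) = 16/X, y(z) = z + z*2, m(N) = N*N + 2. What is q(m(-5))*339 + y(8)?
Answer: 2024/9 ≈ 224.89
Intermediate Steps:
m(N) = 2 + N² (m(N) = N² + 2 = 2 + N²)
y(z) = 3*z (y(z) = z + 2*z = 3*z)
q(m(-5))*339 + y(8) = (16/(2 + (-5)²))*339 + 3*8 = (16/(2 + 25))*339 + 24 = (16/27)*339 + 24 = 1808/9 + 24 = 2024/9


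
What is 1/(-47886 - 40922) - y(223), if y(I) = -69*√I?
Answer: -1/88808 + 69*√223 ≈ 1030.4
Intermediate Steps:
1/(-47886 - 40922) - y(223) = 1/(-47886 - 40922) - (-69)*√223 = 1/(-88808) + 69*√223 = -1/88808 + 69*√223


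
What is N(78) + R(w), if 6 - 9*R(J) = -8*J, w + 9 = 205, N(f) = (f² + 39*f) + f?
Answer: 84410/9 ≈ 9378.9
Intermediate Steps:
N(f) = f² + 40*f
w = 196 (w = -9 + 205 = 196)
R(J) = ⅔ + 8*J/9 (R(J) = ⅔ - (-8)*J/9 = ⅔ + 8*J/9)
N(78) + R(w) = 78*(40 + 78) + (⅔ + (8/9)*196) = 78*118 + (⅔ + 1568/9) = 9204 + 1574/9 = 84410/9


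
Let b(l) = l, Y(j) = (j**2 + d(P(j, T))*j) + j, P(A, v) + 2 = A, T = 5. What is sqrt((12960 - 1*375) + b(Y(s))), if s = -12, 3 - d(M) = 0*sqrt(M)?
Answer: 3*sqrt(1409) ≈ 112.61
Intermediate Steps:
P(A, v) = -2 + A
d(M) = 3 (d(M) = 3 - 0*sqrt(M) = 3 - 1*0 = 3 + 0 = 3)
Y(j) = j**2 + 4*j (Y(j) = (j**2 + 3*j) + j = j**2 + 4*j)
sqrt((12960 - 1*375) + b(Y(s))) = sqrt((12960 - 1*375) - 12*(4 - 12)) = sqrt((12960 - 375) - 12*(-8)) = sqrt(12585 + 96) = sqrt(12681) = 3*sqrt(1409)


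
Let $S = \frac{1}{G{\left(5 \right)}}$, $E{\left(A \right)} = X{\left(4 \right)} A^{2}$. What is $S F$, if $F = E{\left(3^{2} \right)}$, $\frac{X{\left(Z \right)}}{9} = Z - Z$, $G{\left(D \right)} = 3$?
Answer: $0$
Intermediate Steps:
$X{\left(Z \right)} = 0$ ($X{\left(Z \right)} = 9 \left(Z - Z\right) = 9 \cdot 0 = 0$)
$E{\left(A \right)} = 0$ ($E{\left(A \right)} = 0 A^{2} = 0$)
$S = \frac{1}{3} \approx 0.33333$
$F = 0$
$S F = \frac{1}{3} \cdot 0 = 0$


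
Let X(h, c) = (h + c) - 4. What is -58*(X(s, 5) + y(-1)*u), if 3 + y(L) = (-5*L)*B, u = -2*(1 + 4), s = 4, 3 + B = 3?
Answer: -2030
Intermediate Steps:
B = 0 (B = -3 + 3 = 0)
X(h, c) = -4 + c + h (X(h, c) = (c + h) - 4 = -4 + c + h)
u = -10 (u = -2*5 = -10)
y(L) = -3 (y(L) = -3 - 5*L*0 = -3 + 0 = -3)
-58*(X(s, 5) + y(-1)*u) = -58*((-4 + 5 + 4) - 3*(-10)) = -58*(5 + 30) = -58*35 = -2030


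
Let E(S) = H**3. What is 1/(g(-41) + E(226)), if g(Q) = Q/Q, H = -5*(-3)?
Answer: 1/3376 ≈ 0.00029621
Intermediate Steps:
H = 15
g(Q) = 1
E(S) = 3375 (E(S) = 15**3 = 3375)
1/(g(-41) + E(226)) = 1/(1 + 3375) = 1/3376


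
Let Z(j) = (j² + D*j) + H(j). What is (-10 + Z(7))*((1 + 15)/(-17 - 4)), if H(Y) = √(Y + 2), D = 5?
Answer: -176/3 ≈ -58.667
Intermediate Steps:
H(Y) = √(2 + Y)
Z(j) = j² + √(2 + j) + 5*j (Z(j) = (j² + 5*j) + √(2 + j) = j² + √(2 + j) + 5*j)
(-10 + Z(7))*((1 + 15)/(-17 - 4)) = (-10 + (7² + √(2 + 7) + 5*7))*((1 + 15)/(-17 - 4)) = (-10 + (49 + √9 + 35))*(16/(-21)) = (-10 + (49 + 3 + 35))*(16*(-1/21)) = (-10 + 87)*(-16/21) = 77*(-16/21) = -176/3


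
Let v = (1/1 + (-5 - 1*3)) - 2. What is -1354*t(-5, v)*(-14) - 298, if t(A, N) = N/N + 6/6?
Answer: 37614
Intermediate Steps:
v = -9 (v = (1 + (-5 - 3)) - 2 = (1 - 8) - 2 = -7 - 2 = -9)
t(A, N) = 2 (t(A, N) = 1 + 6*(⅙) = 1 + 1 = 2)
-1354*t(-5, v)*(-14) - 298 = -2708*(-14) - 298 = -1354*(-28) - 298 = 37912 - 298 = 37614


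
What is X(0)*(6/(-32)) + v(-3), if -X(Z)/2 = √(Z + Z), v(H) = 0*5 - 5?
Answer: -5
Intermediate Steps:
v(H) = -5 (v(H) = 0 - 5 = -5)
X(Z) = -2*√2*√Z (X(Z) = -2*√(Z + Z) = -2*√2*√Z)
X(0)*(6/(-32)) + v(-3) = (-2*√2*√0)*(6/(-32)) - 5 = (-2*√2*0)*(6*(-1/32)) - 5 = 0*(-3/16) - 5 = 0 - 5 = -5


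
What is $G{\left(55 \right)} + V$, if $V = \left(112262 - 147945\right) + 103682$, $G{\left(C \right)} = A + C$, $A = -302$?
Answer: $67752$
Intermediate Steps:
$G{\left(C \right)} = -302 + C$
$V = 67999$ ($V = -35683 + 103682 = 67999$)
$G{\left(55 \right)} + V = \left(-302 + 55\right) + 67999 = -247 + 67999 = 67752$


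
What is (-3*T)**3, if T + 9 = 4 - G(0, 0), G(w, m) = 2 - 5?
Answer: 216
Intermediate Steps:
G(w, m) = -3
T = -2 (T = -9 + (4 - 1*(-3)) = -9 + (4 + 3) = -9 + 7 = -2)
(-3*T)**3 = (-3*(-2))**3 = 6**3 = 216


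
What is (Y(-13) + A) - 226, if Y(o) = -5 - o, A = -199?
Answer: -417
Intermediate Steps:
(Y(-13) + A) - 226 = ((-5 - 1*(-13)) - 199) - 226 = ((-5 + 13) - 199) - 226 = (8 - 199) - 226 = -191 - 226 = -417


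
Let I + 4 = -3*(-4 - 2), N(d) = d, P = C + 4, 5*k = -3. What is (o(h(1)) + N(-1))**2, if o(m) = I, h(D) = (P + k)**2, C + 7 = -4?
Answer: 169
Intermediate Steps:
C = -11 (C = -7 - 4 = -11)
k = -3/5 (k = (1/5)*(-3) = -3/5 ≈ -0.60000)
P = -7 (P = -11 + 4 = -7)
h(D) = 1444/25 (h(D) = (-7 - 3/5)**2 = (-38/5)**2 = 1444/25)
I = 14 (I = -4 - 3*(-4 - 2) = -4 - 3*(-6) = -4 + 18 = 14)
o(m) = 14
(o(h(1)) + N(-1))**2 = (14 - 1)**2 = 13**2 = 169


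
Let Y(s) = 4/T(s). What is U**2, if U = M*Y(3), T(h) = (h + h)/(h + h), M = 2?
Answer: 64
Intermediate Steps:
T(h) = 1 (T(h) = (2*h)/((2*h)) = (2*h)*(1/(2*h)) = 1)
Y(s) = 4 (Y(s) = 4/1 = 4*1 = 4)
U = 8 (U = 2*4 = 8)
U**2 = 8**2 = 64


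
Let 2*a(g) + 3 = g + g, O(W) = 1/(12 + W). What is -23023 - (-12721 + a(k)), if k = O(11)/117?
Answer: -55437293/5382 ≈ -10301.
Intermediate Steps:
k = 1/2691 (k = 1/((12 + 11)*117) = (1/117)/23 = (1/23)*(1/117) = 1/2691 ≈ 0.00037161)
a(g) = -3/2 + g (a(g) = -3/2 + (g + g)/2 = -3/2 + (2*g)/2 = -3/2 + g)
-23023 - (-12721 + a(k)) = -23023 - (-12721 + (-3/2 + 1/2691)) = -23023 - (-12721 - 8071/5382) = -23023 - 1*(-68472493/5382) = -23023 + 68472493/5382 = -55437293/5382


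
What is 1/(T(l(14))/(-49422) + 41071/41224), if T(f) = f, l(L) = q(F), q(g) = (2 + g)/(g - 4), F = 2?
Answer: 1018686264/1014946705 ≈ 1.0037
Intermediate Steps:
q(g) = (2 + g)/(-4 + g)
l(L) = -2 (l(L) = (2 + 2)/(-4 + 2) = 4/(-2) = -½*4 = -2)
1/(T(l(14))/(-49422) + 41071/41224) = 1/(-2/(-49422) + 41071/41224) = 1/(-2*(-1/49422) + 41071*(1/41224)) = 1/(1/24711 + 41071/41224) = 1/(1014946705/1018686264) = 1018686264/1014946705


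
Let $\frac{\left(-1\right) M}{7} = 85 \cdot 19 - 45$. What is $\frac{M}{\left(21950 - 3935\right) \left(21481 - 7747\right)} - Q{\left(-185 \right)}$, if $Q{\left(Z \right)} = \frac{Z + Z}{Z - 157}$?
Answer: $- \frac{72657478}{67156317} \approx -1.0819$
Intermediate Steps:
$M = -10990$ ($M = - 7 \left(85 \cdot 19 - 45\right) = - 7 \left(1615 - 45\right) = \left(-7\right) 1570 = -10990$)
$Q{\left(Z \right)} = \frac{2 Z}{-157 + Z}$
$\frac{M}{\left(21950 - 3935\right) \left(21481 - 7747\right)} - Q{\left(-185 \right)} = - \frac{10990}{\left(21950 - 3935\right) \left(21481 - 7747\right)} - 2 \left(-185\right) \frac{1}{-157 - 185} = - \frac{10990}{18015 \cdot 13734} - 2 \left(-185\right) \frac{1}{-342} = - \frac{10990}{247418010} - 2 \left(-185\right) \left(- \frac{1}{342}\right) = \left(-10990\right) \frac{1}{247418010} - \frac{185}{171} = - \frac{157}{3534543} - \frac{185}{171} = - \frac{72657478}{67156317}$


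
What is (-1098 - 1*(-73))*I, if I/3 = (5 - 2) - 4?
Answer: 3075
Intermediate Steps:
I = -3 (I = 3*((5 - 2) - 4) = 3*(3 - 4) = 3*(-1) = -3)
(-1098 - 1*(-73))*I = (-1098 - 1*(-73))*(-3) = (-1098 + 73)*(-3) = -1025*(-3) = 3075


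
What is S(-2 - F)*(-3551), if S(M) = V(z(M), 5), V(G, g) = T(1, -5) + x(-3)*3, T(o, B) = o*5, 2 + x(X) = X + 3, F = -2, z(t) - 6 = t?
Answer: 3551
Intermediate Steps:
z(t) = 6 + t
x(X) = 1 + X (x(X) = -2 + (X + 3) = -2 + (3 + X) = 1 + X)
T(o, B) = 5*o
V(G, g) = -1 (V(G, g) = 5*1 + (1 - 3)*3 = 5 - 2*3 = 5 - 6 = -1)
S(M) = -1
S(-2 - F)*(-3551) = -1*(-3551) = 3551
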